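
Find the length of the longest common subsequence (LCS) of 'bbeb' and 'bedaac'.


DP table for LCS of 'bbeb' and 'bedaac':
       b  e  d  a  a  c
    0  0  0  0  0  0  0
  b 0  1  1  1  1  1  1
  b 0  1  1  1  1  1  1
  e 0  1  2  2  2  2  2
  b 0  1  2  2  2  2  2
LCS: 'be'
LCS length = 2

2


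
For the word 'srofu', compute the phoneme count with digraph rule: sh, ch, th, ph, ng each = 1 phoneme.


Parsing 'srofu' greedily, digraphs first:
  's' -> consonant phoneme (phonemes so far: 1)
  'r' -> consonant phoneme (phonemes so far: 2)
  'o' -> vowel phoneme (phonemes so far: 3)
  'f' -> consonant phoneme (phonemes so far: 4)
  'u' -> vowel phoneme (phonemes so far: 5)
Total phonemes: 5

5


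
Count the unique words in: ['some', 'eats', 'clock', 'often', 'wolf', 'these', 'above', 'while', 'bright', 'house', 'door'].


Listing all tokens and tracking unique types:
  Token 1: 'some' -> NEW (unique so far: 1)
  Token 2: 'eats' -> NEW (unique so far: 2)
  Token 3: 'clock' -> NEW (unique so far: 3)
  Token 4: 'often' -> NEW (unique so far: 4)
  Token 5: 'wolf' -> NEW (unique so far: 5)
  Token 6: 'these' -> NEW (unique so far: 6)
  Token 7: 'above' -> NEW (unique so far: 7)
  Token 8: 'while' -> NEW (unique so far: 8)
  Token 9: 'bright' -> NEW (unique so far: 9)
  Token 10: 'house' -> NEW (unique so far: 10)
  Token 11: 'door' -> NEW (unique so far: 11)
Unique types: ('above', 'bright', 'clock', 'door', 'eats', 'house', 'often', 'some', 'these', 'while', 'wolf')
Vocabulary size: 11

11


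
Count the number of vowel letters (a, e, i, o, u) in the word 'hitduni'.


Scanning each character of 'hitduni':
  Position 1: 'h' -> consonant (running count: 0)
  Position 2: 'i' -> vowel (running count: 1)
  Position 3: 't' -> consonant (running count: 1)
  Position 4: 'd' -> consonant (running count: 1)
  Position 5: 'u' -> vowel (running count: 2)
  Position 6: 'n' -> consonant (running count: 2)
  Position 7: 'i' -> vowel (running count: 3)
Total vowels: 3

3


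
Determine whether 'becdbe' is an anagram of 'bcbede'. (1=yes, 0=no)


Sort characters of 'becdbe': 'bbcdee'
Sort characters of 'bcbede': 'bbcdee'
Sorted forms match -> they ARE anagrams
Result: 1

1


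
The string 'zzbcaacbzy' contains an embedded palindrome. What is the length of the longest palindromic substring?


Scanning 'zzbcaacbzy' for palindromic substrings.
Substring at positions 1-8: 'zbcaacbz'.
Check: reverse('zbcaacbz') = 'zbcaacbz' -> palindrome confirmed.
Neighbouring characters ('z' / 'y') break symmetry, so it cannot extend further.
No longer palindromic substring exists; longest length = 8

8


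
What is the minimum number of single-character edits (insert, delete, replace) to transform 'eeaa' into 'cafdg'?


Building DP table for s1='eeaa' (len 4) and s2='cafdg' (len 5):
       c  a  f  d  g
    0  1  2  3  4  5
  e 1  1  2  3  4  5
  e 2  2  2  3  4  5
  a 3  3  2  3  4  5
  a 4  4  3  3  4  5
Edit distance = dp[4][5] = 5

5


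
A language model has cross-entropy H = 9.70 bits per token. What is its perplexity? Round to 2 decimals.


Perplexity formula: PP = 2^H
H = 9.70
PP = 2^9.70
Decompose: 2^9.70 = 2^9 * 2^0.70
2^9 = 512, 2^0.70 ~ 1.6245048
PP ~ 512 * 1.6245048 = 831.7464576
Rounded to 2 decimals: 831.75

831.75


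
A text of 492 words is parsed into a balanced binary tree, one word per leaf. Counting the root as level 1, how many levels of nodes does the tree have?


In a balanced binary tree with n leaves the deepest leaf is ceil(log2(n)) edges below the root,
so counting node levels inclusive of root and leaves gives ceil(log2(n)) + 1 levels.
log2(492) = 8.9425
ceil(8.9425) = 9
levels = 9 + 1 = 10

10


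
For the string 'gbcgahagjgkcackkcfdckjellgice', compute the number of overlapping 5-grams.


String 'gbcgahagjgkcackkcfdckjellgice' has length L = 29.
Number of overlapping n-grams = L - n + 1
Substituting: 29 - 5 + 1 = 25

25


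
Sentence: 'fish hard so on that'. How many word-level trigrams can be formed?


Word trigrams from [5] words:
  Trigram 1: (fish hard so)
  Trigram 2: (hard so on)
  Trigram 3: (so on that)
Total word trigrams: 5 - 2 = 3

3


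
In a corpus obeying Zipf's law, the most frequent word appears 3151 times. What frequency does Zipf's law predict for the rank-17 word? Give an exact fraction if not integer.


Zipf's law: freq(rank) = f1 / rank
f1 = 3151, rank = 17
freq = 3151 / 17
GCD(3151, 17) = 1
Simplified: 3151/17

3151/17


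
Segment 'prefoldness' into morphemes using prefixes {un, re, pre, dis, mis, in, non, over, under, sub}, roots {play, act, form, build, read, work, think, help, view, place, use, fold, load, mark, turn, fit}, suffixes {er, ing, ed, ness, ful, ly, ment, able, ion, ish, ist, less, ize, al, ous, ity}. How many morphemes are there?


Segmenting 'prefoldness' against the inventory:
  'pre' -> prefix (morpheme 1)
  'fold' -> root (morpheme 2)
  'ness' -> suffix (morpheme 3)
Total morphemes: 3

3


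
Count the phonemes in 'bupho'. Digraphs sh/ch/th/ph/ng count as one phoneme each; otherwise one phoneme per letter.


Parsing 'bupho' greedily, digraphs first:
  'b' -> consonant phoneme (phonemes so far: 1)
  'u' -> vowel phoneme (phonemes so far: 2)
  'ph' -> digraph (1 consonant phoneme) (phonemes so far: 3)
  'o' -> vowel phoneme (phonemes so far: 4)
Total phonemes: 4

4


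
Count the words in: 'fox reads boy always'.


Counting words by splitting on spaces:
  Word 1: 'fox'
  Word 2: 'reads'
  Word 3: 'boy'
  Word 4: 'always'
Total words: 4

4


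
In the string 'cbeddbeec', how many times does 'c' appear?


Scanning 'cbeddbeec' for 'c':
  Position 0: 'c' -> MATCH (count: 1)
  Position 8: 'c' -> MATCH (count: 2)
Total occurrences of 'c': 2

2


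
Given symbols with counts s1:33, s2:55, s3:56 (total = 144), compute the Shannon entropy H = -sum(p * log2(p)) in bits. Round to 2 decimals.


Computing entropy H = -sum(p_i * log2(p_i)):
  s1: p = 33/144 = 0.2292, -p*log2(p) = 0.4871
  s2: p = 55/144 = 0.3819, -p*log2(p) = 0.5304
  s3: p = 56/144 = 0.3889, -p*log2(p) = 0.5299
H = sum of terms = 1.5474
Rounded to 2 decimals: 1.55

1.55


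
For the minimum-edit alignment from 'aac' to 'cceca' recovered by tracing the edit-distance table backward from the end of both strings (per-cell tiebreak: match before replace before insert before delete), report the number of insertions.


Edit distance = 4. Backtracking from cell (3, 5) with preference match > replace > insert > delete,
then listing the resulting alignment 'aac' -> 'cceca' left to right:
  Step 1: insert 'c' [insertion #1]
  Step 2: replace a->c
  Step 3: replace a->e
  Step 4: keep 'c'
  Step 5: insert 'a' [insertion #2]
Total insertions: 2

2


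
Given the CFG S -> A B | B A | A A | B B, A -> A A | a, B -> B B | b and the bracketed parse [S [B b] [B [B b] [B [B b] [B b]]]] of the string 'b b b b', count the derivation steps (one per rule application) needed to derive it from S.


Every bracketed nonterminal node [X ...] in the tree is produced by exactly one rule application.
Reading the tree off as a leftmost derivation:
  Step 1: S  =>  B B   (applied S -> B B)
  Step 2: B B  =>  b B   (applied B -> b)
  Step 3: b B  =>  b B B   (applied B -> B B)
  Step 4: b B B  =>  b b B   (applied B -> b)
  Step 5: b b B  =>  b b B B   (applied B -> B B)
  Step 6: b b B B  =>  b b b B   (applied B -> b)
  Step 7: b b b B  =>  b b b b   (applied B -> b)
Final yield: b b b b
Total rewrite steps: 7

7


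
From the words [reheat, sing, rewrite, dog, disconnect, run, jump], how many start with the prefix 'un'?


Checking each word for prefix 'un':
  'reheat' -> no (count: 0)
  'sing' -> no (count: 0)
  'rewrite' -> no (count: 0)
  'dog' -> no (count: 0)
  'disconnect' -> no (count: 0)
  'run' -> no (count: 0)
  'jump' -> no (count: 0)
Total with prefix 'un': 0

0


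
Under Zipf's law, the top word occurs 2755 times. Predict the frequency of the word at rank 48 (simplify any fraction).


Zipf's law: freq(rank) = f1 / rank
f1 = 2755, rank = 48
freq = 2755 / 48
GCD(2755, 48) = 1
Simplified: 2755/48

2755/48


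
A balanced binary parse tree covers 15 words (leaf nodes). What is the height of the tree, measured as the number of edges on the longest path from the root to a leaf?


In a balanced binary tree with n leaves the deepest leaf is ceil(log2(n)) edges below the root.
log2(15) = 3.9069
ceil(3.9069) = 4
height (edges) = 4

4


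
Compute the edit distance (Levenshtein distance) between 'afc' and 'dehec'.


Building DP table for s1='afc' (len 3) and s2='dehec' (len 5):
       d  e  h  e  c
    0  1  2  3  4  5
  a 1  1  2  3  4  5
  f 2  2  2  3  4  5
  c 3  3  3  3  4  4
Edit distance = dp[3][5] = 4

4


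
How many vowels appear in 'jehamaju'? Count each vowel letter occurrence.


Scanning each character of 'jehamaju':
  Position 1: 'j' -> consonant (running count: 0)
  Position 2: 'e' -> vowel (running count: 1)
  Position 3: 'h' -> consonant (running count: 1)
  Position 4: 'a' -> vowel (running count: 2)
  Position 5: 'm' -> consonant (running count: 2)
  Position 6: 'a' -> vowel (running count: 3)
  Position 7: 'j' -> consonant (running count: 3)
  Position 8: 'u' -> vowel (running count: 4)
Total vowels: 4

4


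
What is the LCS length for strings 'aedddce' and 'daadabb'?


DP table for LCS of 'aedddce' and 'daadabb':
       d  a  a  d  a  b  b
    0  0  0  0  0  0  0  0
  a 0  0  1  1  1  1  1  1
  e 0  0  1  1  1  1  1  1
  d 0  1  1  1  2  2  2  2
  d 0  1  1  1  2  2  2  2
  d 0  1  1  1  2  2  2  2
  c 0  1  1  1  2  2  2  2
  e 0  1  1  1  2  2  2  2
LCS: 'ad'
LCS length = 2

2


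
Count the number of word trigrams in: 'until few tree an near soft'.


Word trigrams from [6] words:
  Trigram 1: (until few tree)
  Trigram 2: (few tree an)
  Trigram 3: (tree an near)
  Trigram 4: (an near soft)
Total word trigrams: 6 - 2 = 4

4


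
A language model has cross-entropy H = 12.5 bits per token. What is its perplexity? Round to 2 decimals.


Perplexity formula: PP = 2^H
H = 12.5
PP = 2^12.5
Decompose: 2^12.5 = 2^12 * 2^0.5 = 2^12 * sqrt(2)
2^12 = 4096, sqrt(2) ~ 1.4142136
PP ~ 4096 * 1.4142136 = 5792.6189056
Rounded to 2 decimals: 5792.62

5792.62


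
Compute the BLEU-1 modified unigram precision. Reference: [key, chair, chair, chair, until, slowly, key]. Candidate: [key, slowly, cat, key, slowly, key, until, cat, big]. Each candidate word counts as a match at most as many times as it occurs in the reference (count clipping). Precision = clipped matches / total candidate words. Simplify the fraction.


Reference word counts: {'chair': 3, 'key': 2, 'slowly': 1, 'until': 1}
Checking each candidate word (with clipping):
  'key' -> in reference (ref count 2, used 1/2) -> match (matches: 1)
  'slowly' -> in reference (ref count 1, used 1/1) -> match (matches: 2)
  'cat' -> not in reference -> no match (matches: 2)
  'key' -> in reference (ref count 2, used 2/2) -> match (matches: 3)
  'slowly' -> ref count 1 already used up (1/1) -> clipped, no match (matches: 3)
  'key' -> ref count 2 already used up (2/2) -> clipped, no match (matches: 3)
  'until' -> in reference (ref count 1, used 1/1) -> match (matches: 4)
  'cat' -> not in reference -> no match (matches: 4)
  'big' -> not in reference -> no match (matches: 4)
Clipped matches: 4, Candidate length: 9
Precision = 4/9

4/9


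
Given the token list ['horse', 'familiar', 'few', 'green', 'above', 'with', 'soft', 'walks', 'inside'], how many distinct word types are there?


Listing all tokens and tracking unique types:
  Token 1: 'horse' -> NEW (unique so far: 1)
  Token 2: 'familiar' -> NEW (unique so far: 2)
  Token 3: 'few' -> NEW (unique so far: 3)
  Token 4: 'green' -> NEW (unique so far: 4)
  Token 5: 'above' -> NEW (unique so far: 5)
  Token 6: 'with' -> NEW (unique so far: 6)
  Token 7: 'soft' -> NEW (unique so far: 7)
  Token 8: 'walks' -> NEW (unique so far: 8)
  Token 9: 'inside' -> NEW (unique so far: 9)
Unique types: ('above', 'familiar', 'few', 'green', 'horse', 'inside', 'soft', 'walks', 'with')
Vocabulary size: 9

9


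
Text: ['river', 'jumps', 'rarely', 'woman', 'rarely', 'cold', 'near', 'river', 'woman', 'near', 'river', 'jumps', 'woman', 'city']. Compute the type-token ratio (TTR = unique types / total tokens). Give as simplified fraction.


Tokens: 14
Unique types: ('city', 'cold', 'jumps', 'near', 'rarely', 'river', 'woman') = 7
TTR = 7/14
Simplify: divide both by 7 -> 1/2
TTR = 1/2

1/2


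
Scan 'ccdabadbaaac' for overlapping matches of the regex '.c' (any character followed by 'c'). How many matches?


Pattern: .c means any character followed by 'c'.
Scanning 'ccdabadbaaac' position-by-position:
  Pos 0: window 'cc' -> MATCH
  Pos 1: window 'cd' -> no
  Pos 2: window 'da' -> no
  Pos 3: window 'ab' -> no
  Pos 4: window 'ba' -> no
  Pos 5: window 'ad' -> no
  Pos 6: window 'db' -> no
  Pos 7: window 'ba' -> no
  Pos 8: window 'aa' -> no
  Pos 9: window 'aa' -> no
  Pos 10: window 'ac' -> MATCH
  Pos 11: window 'c' -> no
Total matches: 2

2


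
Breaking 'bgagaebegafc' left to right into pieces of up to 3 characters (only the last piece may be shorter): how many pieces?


'bgagaebegafc' has 12 characters.
Chunking with max size 3:
  Chunk 1: 'bga' (positions 0-2)
  Chunk 2: 'gae' (positions 3-5)
  Chunk 3: 'beg' (positions 6-8)
  Chunk 4: 'afc' (positions 9-11)
Total chunks: ceil(12 / 3) = 4

4


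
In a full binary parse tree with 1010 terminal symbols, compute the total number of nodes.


Leaf nodes (terminals): 1010
Internal nodes = n - 1 = 1010 - 1 = 1009
Total = leaves + internal = 1010 + 1009 = 2019

2019


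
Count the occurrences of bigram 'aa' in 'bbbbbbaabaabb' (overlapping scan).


Scanning 'bbbbbbaabaabb' for bigram 'aa':
  Position 0: 'bb' -> no
  Position 1: 'bb' -> no
  Position 2: 'bb' -> no
  Position 3: 'bb' -> no
  Position 4: 'bb' -> no
  Position 5: 'ba' -> no
  Position 6: 'aa' -> MATCH
  Position 7: 'ab' -> no
  Position 8: 'ba' -> no
  Position 9: 'aa' -> MATCH
  Position 10: 'ab' -> no
  Position 11: 'bb' -> no
Total matches: 2

2


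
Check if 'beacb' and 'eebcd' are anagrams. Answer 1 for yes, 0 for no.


Sort characters of 'beacb': 'abbce'
Sort characters of 'eebcd': 'bcdee'
Sorted forms differ -> they are NOT anagrams
Result: 0

0


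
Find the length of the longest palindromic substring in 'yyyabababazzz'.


Scanning 'yyyabababazzz' for palindromic substrings.
Substring at positions 3-9: 'abababa'.
Check: reverse('abababa') = 'abababa' -> palindrome confirmed.
Neighbouring characters ('y' / 'z') break symmetry, so it cannot extend further.
No longer palindromic substring exists; longest length = 7

7


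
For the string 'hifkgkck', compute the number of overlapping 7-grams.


String 'hifkgkck' has length L = 8.
Number of overlapping n-grams = L - n + 1
Substituting: 8 - 7 + 1 = 2

2


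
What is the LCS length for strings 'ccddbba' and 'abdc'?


DP table for LCS of 'ccddbba' and 'abdc':
       a  b  d  c
    0  0  0  0  0
  c 0  0  0  0  1
  c 0  0  0  0  1
  d 0  0  0  1  1
  d 0  0  0  1  1
  b 0  0  1  1  1
  b 0  0  1  1  1
  a 0  1  1  1  1
LCS: 'c'
LCS length = 1

1


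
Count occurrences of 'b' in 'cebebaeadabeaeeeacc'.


Scanning 'cebebaeadabeaeeeacc' for 'b':
  Position 2: 'b' -> MATCH (count: 1)
  Position 4: 'b' -> MATCH (count: 2)
  Position 10: 'b' -> MATCH (count: 3)
Total occurrences of 'b': 3

3


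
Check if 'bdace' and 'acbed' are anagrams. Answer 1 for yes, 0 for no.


Sort characters of 'bdace': 'abcde'
Sort characters of 'acbed': 'abcde'
Sorted forms match -> they ARE anagrams
Result: 1

1


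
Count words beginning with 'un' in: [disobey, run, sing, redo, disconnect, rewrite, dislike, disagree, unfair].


Checking each word for prefix 'un':
  'disobey' -> no (count: 0)
  'run' -> no (count: 0)
  'sing' -> no (count: 0)
  'redo' -> no (count: 0)
  'disconnect' -> no (count: 0)
  'rewrite' -> no (count: 0)
  'dislike' -> no (count: 0)
  'disagree' -> no (count: 0)
  'unfair' -> YES, starts with 'un' (count: 1)
Total with prefix 'un': 1

1


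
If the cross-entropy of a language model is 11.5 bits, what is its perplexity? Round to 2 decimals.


Perplexity formula: PP = 2^H
H = 11.5
PP = 2^11.5
Decompose: 2^11.5 = 2^11 * 2^0.5 = 2^11 * sqrt(2)
2^11 = 2048, sqrt(2) ~ 1.4142136
PP ~ 2048 * 1.4142136 = 2896.3094528
Rounded to 2 decimals: 2896.31

2896.31


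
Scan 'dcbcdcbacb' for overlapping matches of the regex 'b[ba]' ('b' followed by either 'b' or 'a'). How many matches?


Pattern: b[ba] means 'b' followed by either 'b' or 'a'.
Scanning 'dcbcdcbacb' position-by-position:
  Pos 0: window 'dc' -> no
  Pos 1: window 'cb' -> no
  Pos 2: window 'bc' -> no
  Pos 3: window 'cd' -> no
  Pos 4: window 'dc' -> no
  Pos 5: window 'cb' -> no
  Pos 6: window 'ba' -> MATCH
  Pos 7: window 'ac' -> no
  Pos 8: window 'cb' -> no
  Pos 9: window 'b' -> no
Total matches: 1

1


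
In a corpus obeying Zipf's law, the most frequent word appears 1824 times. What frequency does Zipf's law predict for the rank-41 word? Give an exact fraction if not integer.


Zipf's law: freq(rank) = f1 / rank
f1 = 1824, rank = 41
freq = 1824 / 41
GCD(1824, 41) = 1
Simplified: 1824/41

1824/41


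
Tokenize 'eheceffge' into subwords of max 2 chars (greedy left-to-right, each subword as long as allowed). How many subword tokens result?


'eheceffge' has 9 characters.
Chunking with max size 2:
  Chunk 1: 'eh' (positions 0-1)
  Chunk 2: 'ec' (positions 2-3)
  Chunk 3: 'ef' (positions 4-5)
  Chunk 4: 'fg' (positions 6-7)
  Chunk 5: 'e' (positions 8-8)
Total chunks: ceil(9 / 2) = 5

5


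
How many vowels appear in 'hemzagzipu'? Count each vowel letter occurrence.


Scanning each character of 'hemzagzipu':
  Position 1: 'h' -> consonant (running count: 0)
  Position 2: 'e' -> vowel (running count: 1)
  Position 3: 'm' -> consonant (running count: 1)
  Position 4: 'z' -> consonant (running count: 1)
  Position 5: 'a' -> vowel (running count: 2)
  Position 6: 'g' -> consonant (running count: 2)
  Position 7: 'z' -> consonant (running count: 2)
  Position 8: 'i' -> vowel (running count: 3)
  Position 9: 'p' -> consonant (running count: 3)
  Position 10: 'u' -> vowel (running count: 4)
Total vowels: 4

4


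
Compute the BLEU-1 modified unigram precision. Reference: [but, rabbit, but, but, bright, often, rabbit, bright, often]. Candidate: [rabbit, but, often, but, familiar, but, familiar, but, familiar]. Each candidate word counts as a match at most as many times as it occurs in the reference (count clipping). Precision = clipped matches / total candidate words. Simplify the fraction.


Reference word counts: {'bright': 2, 'but': 3, 'often': 2, 'rabbit': 2}
Checking each candidate word (with clipping):
  'rabbit' -> in reference (ref count 2, used 1/2) -> match (matches: 1)
  'but' -> in reference (ref count 3, used 1/3) -> match (matches: 2)
  'often' -> in reference (ref count 2, used 1/2) -> match (matches: 3)
  'but' -> in reference (ref count 3, used 2/3) -> match (matches: 4)
  'familiar' -> not in reference -> no match (matches: 4)
  'but' -> in reference (ref count 3, used 3/3) -> match (matches: 5)
  'familiar' -> not in reference -> no match (matches: 5)
  'but' -> ref count 3 already used up (3/3) -> clipped, no match (matches: 5)
  'familiar' -> not in reference -> no match (matches: 5)
Clipped matches: 5, Candidate length: 9
Precision = 5/9

5/9


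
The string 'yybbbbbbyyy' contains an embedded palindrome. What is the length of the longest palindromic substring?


Scanning 'yybbbbbbyyy' for palindromic substrings.
Substring at positions 0-9: 'yybbbbbbyy'.
Check: reverse('yybbbbbbyy') = 'yybbbbbbyy' -> palindrome confirmed.
Neighbouring characters ('-' / 'y') break symmetry, so it cannot extend further.
No longer palindromic substring exists; longest length = 10

10


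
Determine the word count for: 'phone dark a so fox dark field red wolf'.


Counting words by splitting on spaces:
  Word 1: 'phone'
  Word 2: 'dark'
  Word 3: 'a'
  Word 4: 'so'
  Word 5: 'fox'
  Word 6: 'dark'
  Word 7: 'field'
  Word 8: 'red'
  Word 9: 'wolf'
Total words: 9

9


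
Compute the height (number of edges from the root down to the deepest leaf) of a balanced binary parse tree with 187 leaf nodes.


In a balanced binary tree with n leaves the deepest leaf is ceil(log2(n)) edges below the root.
log2(187) = 7.5469
ceil(7.5469) = 8
height (edges) = 8

8


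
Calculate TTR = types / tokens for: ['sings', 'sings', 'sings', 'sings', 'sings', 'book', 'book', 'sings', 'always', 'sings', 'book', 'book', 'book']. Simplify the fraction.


Tokens: 13
Unique types: ('always', 'book', 'sings') = 3
TTR = 3/13
Already in lowest terms.

3/13


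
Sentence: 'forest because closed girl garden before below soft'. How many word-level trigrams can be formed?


Word trigrams from [8] words:
  Trigram 1: (forest because closed)
  Trigram 2: (because closed girl)
  Trigram 3: (closed girl garden)
  Trigram 4: (girl garden before)
  Trigram 5: (garden before below)
  Trigram 6: (before below soft)
Total word trigrams: 8 - 2 = 6

6


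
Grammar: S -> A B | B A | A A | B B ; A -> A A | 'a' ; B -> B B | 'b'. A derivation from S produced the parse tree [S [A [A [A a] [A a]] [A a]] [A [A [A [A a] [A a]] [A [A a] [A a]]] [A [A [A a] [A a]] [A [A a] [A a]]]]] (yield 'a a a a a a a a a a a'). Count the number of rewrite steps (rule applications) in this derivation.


Every bracketed nonterminal node [X ...] in the tree is produced by exactly one rule application.
Reading the tree off as a leftmost derivation:
  Step 1: S  =>  A A   (applied S -> A A)
  Step 2: A A  =>  A A A   (applied A -> A A)
  Step 3: A A A  =>  A A A A   (applied A -> A A)
  Step 4: A A A A  =>  a A A A   (applied A -> a)
  Step 5: a A A A  =>  a a A A   (applied A -> a)
  Step 6: a a A A  =>  a a a A   (applied A -> a)
  Step 7: a a a A  =>  a a a A A   (applied A -> A A)
  Step 8: a a a A A  =>  a a a A A A   (applied A -> A A)
  Step 9: a a a A A A  =>  a a a A A A A   (applied A -> A A)
  Step 10: a a a A A A A  =>  a a a a A A A   (applied A -> a)
  Step 11: a a a a A A A  =>  a a a a a A A   (applied A -> a)
  Step 12: a a a a a A A  =>  a a a a a A A A   (applied A -> A A)
  Step 13: a a a a a A A A  =>  a a a a a a A A   (applied A -> a)
  Step 14: a a a a a a A A  =>  a a a a a a a A   (applied A -> a)
  Step 15: a a a a a a a A  =>  a a a a a a a A A   (applied A -> A A)
  Step 16: a a a a a a a A A  =>  a a a a a a a A A A   (applied A -> A A)
  Step 17: a a a a a a a A A A  =>  a a a a a a a a A A   (applied A -> a)
  Step 18: a a a a a a a a A A  =>  a a a a a a a a a A   (applied A -> a)
  Step 19: a a a a a a a a a A  =>  a a a a a a a a a A A   (applied A -> A A)
  Step 20: a a a a a a a a a A A  =>  a a a a a a a a a a A   (applied A -> a)
  Step 21: a a a a a a a a a a A  =>  a a a a a a a a a a a   (applied A -> a)
Final yield: a a a a a a a a a a a
Total rewrite steps: 21

21


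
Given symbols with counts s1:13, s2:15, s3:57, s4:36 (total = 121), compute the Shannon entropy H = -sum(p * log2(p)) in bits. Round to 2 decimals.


Computing entropy H = -sum(p_i * log2(p_i)):
  s1: p = 13/121 = 0.1074, -p*log2(p) = 0.3458
  s2: p = 15/121 = 0.1240, -p*log2(p) = 0.3734
  s3: p = 57/121 = 0.4711, -p*log2(p) = 0.5116
  s4: p = 36/121 = 0.2975, -p*log2(p) = 0.5203
H = sum of terms = 1.7511
Rounded to 2 decimals: 1.75

1.75


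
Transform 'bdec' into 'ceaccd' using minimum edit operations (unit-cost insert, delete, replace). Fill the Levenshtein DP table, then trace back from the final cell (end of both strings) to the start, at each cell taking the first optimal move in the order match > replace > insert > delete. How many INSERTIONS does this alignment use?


Edit distance = 5. Backtracking from cell (4, 6) with preference match > replace > insert > delete,
then listing the resulting alignment 'bdec' -> 'ceaccd' left to right:
  Step 1: insert 'c' [insertion #1]
  Step 2: replace b->e
  Step 3: replace d->a
  Step 4: replace e->c
  Step 5: keep 'c'
  Step 6: insert 'd' [insertion #2]
Total insertions: 2

2


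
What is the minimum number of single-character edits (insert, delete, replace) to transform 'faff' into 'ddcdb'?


Building DP table for s1='faff' (len 4) and s2='ddcdb' (len 5):
       d  d  c  d  b
    0  1  2  3  4  5
  f 1  1  2  3  4  5
  a 2  2  2  3  4  5
  f 3  3  3  3  4  5
  f 4  4  4  4  4  5
Edit distance = dp[4][5] = 5

5


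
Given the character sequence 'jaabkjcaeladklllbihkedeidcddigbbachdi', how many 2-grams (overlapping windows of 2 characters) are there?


String 'jaabkjcaeladklllbihkedeidcddigbbachdi' has length L = 37.
Number of overlapping n-grams = L - n + 1
Substituting: 37 - 2 + 1 = 36

36


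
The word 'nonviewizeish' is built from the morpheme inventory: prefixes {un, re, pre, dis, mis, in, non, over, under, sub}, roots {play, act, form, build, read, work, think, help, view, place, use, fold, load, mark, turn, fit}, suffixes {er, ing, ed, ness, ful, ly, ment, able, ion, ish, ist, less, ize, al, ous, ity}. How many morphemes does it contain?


Segmenting 'nonviewizeish' against the inventory:
  'non' -> prefix (morpheme 1)
  'view' -> root (morpheme 2)
  'ize' -> suffix (morpheme 3)
  'ish' -> suffix (morpheme 4)
Total morphemes: 4

4


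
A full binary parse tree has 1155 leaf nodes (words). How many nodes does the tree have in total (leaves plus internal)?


Leaf nodes (terminals): 1155
Internal nodes = n - 1 = 1155 - 1 = 1154
Total = leaves + internal = 1155 + 1154 = 2309

2309


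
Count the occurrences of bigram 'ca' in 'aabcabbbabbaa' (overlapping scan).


Scanning 'aabcabbbabbaa' for bigram 'ca':
  Position 0: 'aa' -> no
  Position 1: 'ab' -> no
  Position 2: 'bc' -> no
  Position 3: 'ca' -> MATCH
  Position 4: 'ab' -> no
  Position 5: 'bb' -> no
  Position 6: 'bb' -> no
  Position 7: 'ba' -> no
  Position 8: 'ab' -> no
  Position 9: 'bb' -> no
  Position 10: 'ba' -> no
  Position 11: 'aa' -> no
Total matches: 1

1


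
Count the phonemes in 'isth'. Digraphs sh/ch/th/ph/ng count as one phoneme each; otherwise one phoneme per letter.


Parsing 'isth' greedily, digraphs first:
  'i' -> vowel phoneme (phonemes so far: 1)
  's' -> consonant phoneme (phonemes so far: 2)
  'th' -> digraph (1 consonant phoneme) (phonemes so far: 3)
Total phonemes: 3

3


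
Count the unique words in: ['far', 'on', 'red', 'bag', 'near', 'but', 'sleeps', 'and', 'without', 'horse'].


Listing all tokens and tracking unique types:
  Token 1: 'far' -> NEW (unique so far: 1)
  Token 2: 'on' -> NEW (unique so far: 2)
  Token 3: 'red' -> NEW (unique so far: 3)
  Token 4: 'bag' -> NEW (unique so far: 4)
  Token 5: 'near' -> NEW (unique so far: 5)
  Token 6: 'but' -> NEW (unique so far: 6)
  Token 7: 'sleeps' -> NEW (unique so far: 7)
  Token 8: 'and' -> NEW (unique so far: 8)
  Token 9: 'without' -> NEW (unique so far: 9)
  Token 10: 'horse' -> NEW (unique so far: 10)
Unique types: ('and', 'bag', 'but', 'far', 'horse', 'near', 'on', 'red', 'sleeps', 'without')
Vocabulary size: 10

10


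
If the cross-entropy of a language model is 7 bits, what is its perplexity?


Perplexity formula: PP = 2^H
H = 7
PP = 2^7
Steps: 2^1 = 2, 2^2 = 4, 2^3 = 8, 2^4 = 16, 2^5 = 32, 2^6 = 64, 2^7 = 128
PP = 128

128


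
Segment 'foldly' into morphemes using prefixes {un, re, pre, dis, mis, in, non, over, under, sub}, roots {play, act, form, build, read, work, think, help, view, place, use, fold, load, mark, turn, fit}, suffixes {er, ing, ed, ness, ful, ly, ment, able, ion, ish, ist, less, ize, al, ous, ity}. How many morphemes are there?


Segmenting 'foldly' against the inventory:
  'fold' -> root (morpheme 1)
  'ly' -> suffix (morpheme 2)
Total morphemes: 2

2


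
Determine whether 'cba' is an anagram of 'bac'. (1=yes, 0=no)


Sort characters of 'cba': 'abc'
Sort characters of 'bac': 'abc'
Sorted forms match -> they ARE anagrams
Result: 1

1


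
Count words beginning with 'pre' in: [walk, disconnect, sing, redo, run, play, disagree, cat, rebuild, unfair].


Checking each word for prefix 'pre':
  'walk' -> no (count: 0)
  'disconnect' -> no (count: 0)
  'sing' -> no (count: 0)
  'redo' -> no (count: 0)
  'run' -> no (count: 0)
  'play' -> no (count: 0)
  'disagree' -> no (count: 0)
  'cat' -> no (count: 0)
  'rebuild' -> no (count: 0)
  'unfair' -> no (count: 0)
Total with prefix 'pre': 0

0


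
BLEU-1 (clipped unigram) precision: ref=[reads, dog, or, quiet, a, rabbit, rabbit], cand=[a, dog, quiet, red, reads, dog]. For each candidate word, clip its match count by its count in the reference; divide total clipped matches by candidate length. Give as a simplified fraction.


Reference word counts: {'a': 1, 'dog': 1, 'or': 1, 'quiet': 1, 'rabbit': 2, 'reads': 1}
Checking each candidate word (with clipping):
  'a' -> in reference (ref count 1, used 1/1) -> match (matches: 1)
  'dog' -> in reference (ref count 1, used 1/1) -> match (matches: 2)
  'quiet' -> in reference (ref count 1, used 1/1) -> match (matches: 3)
  'red' -> not in reference -> no match (matches: 3)
  'reads' -> in reference (ref count 1, used 1/1) -> match (matches: 4)
  'dog' -> ref count 1 already used up (1/1) -> clipped, no match (matches: 4)
Clipped matches: 4, Candidate length: 6
Precision = 4/6 = 2/3

2/3


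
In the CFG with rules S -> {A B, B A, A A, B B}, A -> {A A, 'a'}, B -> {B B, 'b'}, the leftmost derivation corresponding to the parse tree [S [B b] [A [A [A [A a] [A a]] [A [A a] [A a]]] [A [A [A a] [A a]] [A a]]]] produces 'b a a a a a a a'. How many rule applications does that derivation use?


Every bracketed nonterminal node [X ...] in the tree is produced by exactly one rule application.
Reading the tree off as a leftmost derivation:
  Step 1: S  =>  B A   (applied S -> B A)
  Step 2: B A  =>  b A   (applied B -> b)
  Step 3: b A  =>  b A A   (applied A -> A A)
  Step 4: b A A  =>  b A A A   (applied A -> A A)
  Step 5: b A A A  =>  b A A A A   (applied A -> A A)
  Step 6: b A A A A  =>  b a A A A   (applied A -> a)
  Step 7: b a A A A  =>  b a a A A   (applied A -> a)
  Step 8: b a a A A  =>  b a a A A A   (applied A -> A A)
  Step 9: b a a A A A  =>  b a a a A A   (applied A -> a)
  Step 10: b a a a A A  =>  b a a a a A   (applied A -> a)
  Step 11: b a a a a A  =>  b a a a a A A   (applied A -> A A)
  Step 12: b a a a a A A  =>  b a a a a A A A   (applied A -> A A)
  Step 13: b a a a a A A A  =>  b a a a a a A A   (applied A -> a)
  Step 14: b a a a a a A A  =>  b a a a a a a A   (applied A -> a)
  Step 15: b a a a a a a A  =>  b a a a a a a a   (applied A -> a)
Final yield: b a a a a a a a
Total rewrite steps: 15

15


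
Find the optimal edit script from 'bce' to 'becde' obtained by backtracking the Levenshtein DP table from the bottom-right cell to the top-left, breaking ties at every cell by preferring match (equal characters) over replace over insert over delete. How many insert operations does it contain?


Edit distance = 2. Backtracking from cell (3, 5) with preference match > replace > insert > delete,
then listing the resulting alignment 'bce' -> 'becde' left to right:
  Step 1: keep 'b'
  Step 2: insert 'e' [insertion #1]
  Step 3: keep 'c'
  Step 4: insert 'd' [insertion #2]
  Step 5: keep 'e'
Total insertions: 2

2


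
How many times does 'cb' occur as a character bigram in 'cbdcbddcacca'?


Scanning 'cbdcbddcacca' for bigram 'cb':
  Position 0: 'cb' -> MATCH
  Position 1: 'bd' -> no
  Position 2: 'dc' -> no
  Position 3: 'cb' -> MATCH
  Position 4: 'bd' -> no
  Position 5: 'dd' -> no
  Position 6: 'dc' -> no
  Position 7: 'ca' -> no
  Position 8: 'ac' -> no
  Position 9: 'cc' -> no
  Position 10: 'ca' -> no
Total matches: 2

2


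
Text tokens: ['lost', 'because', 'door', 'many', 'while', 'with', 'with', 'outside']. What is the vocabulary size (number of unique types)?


Listing all tokens and tracking unique types:
  Token 1: 'lost' -> NEW (unique so far: 1)
  Token 2: 'because' -> NEW (unique so far: 2)
  Token 3: 'door' -> NEW (unique so far: 3)
  Token 4: 'many' -> NEW (unique so far: 4)
  Token 5: 'while' -> NEW (unique so far: 5)
  Token 6: 'with' -> NEW (unique so far: 6)
  Token 7: 'with' -> duplicate (unique so far: 6)
  Token 8: 'outside' -> NEW (unique so far: 7)
Unique types: ('because', 'door', 'lost', 'many', 'outside', 'while', 'with')
Vocabulary size: 7

7


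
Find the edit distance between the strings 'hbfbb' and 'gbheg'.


Building DP table for s1='hbfbb' (len 5) and s2='gbheg' (len 5):
       g  b  h  e  g
    0  1  2  3  4  5
  h 1  1  2  2  3  4
  b 2  2  1  2  3  4
  f 3  3  2  2  3  4
  b 4  4  3  3  3  4
  b 5  5  4  4  4  4
Edit distance = dp[5][5] = 4

4


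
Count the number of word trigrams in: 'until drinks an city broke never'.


Word trigrams from [6] words:
  Trigram 1: (until drinks an)
  Trigram 2: (drinks an city)
  Trigram 3: (an city broke)
  Trigram 4: (city broke never)
Total word trigrams: 6 - 2 = 4

4


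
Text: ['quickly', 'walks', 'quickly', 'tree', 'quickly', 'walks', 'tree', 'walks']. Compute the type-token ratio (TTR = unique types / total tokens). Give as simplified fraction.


Tokens: 8
Unique types: ('quickly', 'tree', 'walks') = 3
TTR = 3/8
Already in lowest terms.

3/8


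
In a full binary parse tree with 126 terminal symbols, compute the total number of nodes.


Leaf nodes (terminals): 126
Internal nodes = n - 1 = 126 - 1 = 125
Total = leaves + internal = 126 + 125 = 251

251


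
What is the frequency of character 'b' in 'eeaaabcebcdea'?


Scanning 'eeaaabcebcdea' for 'b':
  Position 5: 'b' -> MATCH (count: 1)
  Position 8: 'b' -> MATCH (count: 2)
Total occurrences of 'b': 2

2


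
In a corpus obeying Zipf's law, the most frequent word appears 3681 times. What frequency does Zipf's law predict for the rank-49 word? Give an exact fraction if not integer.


Zipf's law: freq(rank) = f1 / rank
f1 = 3681, rank = 49
freq = 3681 / 49
GCD(3681, 49) = 1
Simplified: 3681/49

3681/49


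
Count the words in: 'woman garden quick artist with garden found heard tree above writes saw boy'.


Counting words by splitting on spaces:
  Word 1: 'woman'
  Word 2: 'garden'
  Word 3: 'quick'
  Word 4: 'artist'
  Word 5: 'with'
  Word 6: 'garden'
  Word 7: 'found'
  Word 8: 'heard'
  Word 9: 'tree'
  Word 10: 'above'
  Word 11: 'writes'
  Word 12: 'saw'
  Word 13: 'boy'
Total words: 13

13


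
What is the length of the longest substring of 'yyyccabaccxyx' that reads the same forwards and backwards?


Scanning 'yyyccabaccxyx' for palindromic substrings.
Substring at positions 3-9: 'ccabacc'.
Check: reverse('ccabacc') = 'ccabacc' -> palindrome confirmed.
Neighbouring characters ('y' / 'x') break symmetry, so it cannot extend further.
No longer palindromic substring exists; longest length = 7

7


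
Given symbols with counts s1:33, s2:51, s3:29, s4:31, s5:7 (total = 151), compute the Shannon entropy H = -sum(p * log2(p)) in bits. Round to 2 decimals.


Computing entropy H = -sum(p_i * log2(p_i)):
  s1: p = 33/151 = 0.2185, -p*log2(p) = 0.4795
  s2: p = 51/151 = 0.3377, -p*log2(p) = 0.5289
  s3: p = 29/151 = 0.1921, -p*log2(p) = 0.4572
  s4: p = 31/151 = 0.2053, -p*log2(p) = 0.4689
  s5: p = 7/151 = 0.0464, -p*log2(p) = 0.2054
H = sum of terms = 2.1399
Rounded to 2 decimals: 2.14

2.14


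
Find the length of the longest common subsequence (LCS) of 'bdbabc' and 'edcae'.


DP table for LCS of 'bdbabc' and 'edcae':
       e  d  c  a  e
    0  0  0  0  0  0
  b 0  0  0  0  0  0
  d 0  0  1  1  1  1
  b 0  0  1  1  1  1
  a 0  0  1  1  2  2
  b 0  0  1  1  2  2
  c 0  0  1  2  2  2
LCS: 'da'
LCS length = 2

2


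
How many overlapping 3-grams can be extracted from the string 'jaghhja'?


String 'jaghhja' has length L = 7.
Number of overlapping n-grams = L - n + 1
Substituting: 7 - 3 + 1 = 5

5


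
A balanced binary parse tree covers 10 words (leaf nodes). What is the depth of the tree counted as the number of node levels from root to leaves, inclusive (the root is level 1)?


In a balanced binary tree with n leaves the deepest leaf is ceil(log2(n)) edges below the root,
so counting node levels inclusive of root and leaves gives ceil(log2(n)) + 1 levels.
log2(10) = 3.3219
ceil(3.3219) = 4
levels = 4 + 1 = 5

5


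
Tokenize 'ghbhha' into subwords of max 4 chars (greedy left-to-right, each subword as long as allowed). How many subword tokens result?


'ghbhha' has 6 characters.
Chunking with max size 4:
  Chunk 1: 'ghbh' (positions 0-3)
  Chunk 2: 'ha' (positions 4-5)
Total chunks: ceil(6 / 4) = 2

2


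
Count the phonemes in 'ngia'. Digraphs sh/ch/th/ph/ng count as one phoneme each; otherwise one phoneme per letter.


Parsing 'ngia' greedily, digraphs first:
  'ng' -> digraph (1 consonant phoneme) (phonemes so far: 1)
  'i' -> vowel phoneme (phonemes so far: 2)
  'a' -> vowel phoneme (phonemes so far: 3)
Total phonemes: 3

3


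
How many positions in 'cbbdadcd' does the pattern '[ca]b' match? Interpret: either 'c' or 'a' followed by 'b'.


Pattern: [ca]b means either 'c' or 'a' followed by 'b'.
Scanning 'cbbdadcd' position-by-position:
  Pos 0: window 'cb' -> MATCH
  Pos 1: window 'bb' -> no
  Pos 2: window 'bd' -> no
  Pos 3: window 'da' -> no
  Pos 4: window 'ad' -> no
  Pos 5: window 'dc' -> no
  Pos 6: window 'cd' -> no
  Pos 7: window 'd' -> no
Total matches: 1

1


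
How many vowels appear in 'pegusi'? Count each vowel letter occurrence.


Scanning each character of 'pegusi':
  Position 1: 'p' -> consonant (running count: 0)
  Position 2: 'e' -> vowel (running count: 1)
  Position 3: 'g' -> consonant (running count: 1)
  Position 4: 'u' -> vowel (running count: 2)
  Position 5: 's' -> consonant (running count: 2)
  Position 6: 'i' -> vowel (running count: 3)
Total vowels: 3

3


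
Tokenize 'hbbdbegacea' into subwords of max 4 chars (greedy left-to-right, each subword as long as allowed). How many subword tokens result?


'hbbdbegacea' has 11 characters.
Chunking with max size 4:
  Chunk 1: 'hbbd' (positions 0-3)
  Chunk 2: 'bega' (positions 4-7)
  Chunk 3: 'cea' (positions 8-10)
Total chunks: ceil(11 / 4) = 3

3


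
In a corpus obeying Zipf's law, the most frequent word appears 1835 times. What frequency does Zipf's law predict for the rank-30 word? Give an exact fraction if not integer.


Zipf's law: freq(rank) = f1 / rank
f1 = 1835, rank = 30
freq = 1835 / 30
GCD(1835, 30) = 5
Simplified: 367/6

367/6


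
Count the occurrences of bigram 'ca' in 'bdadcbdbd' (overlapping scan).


Scanning 'bdadcbdbd' for bigram 'ca':
  Position 0: 'bd' -> no
  Position 1: 'da' -> no
  Position 2: 'ad' -> no
  Position 3: 'dc' -> no
  Position 4: 'cb' -> no
  Position 5: 'bd' -> no
  Position 6: 'db' -> no
  Position 7: 'bd' -> no
Total matches: 0

0


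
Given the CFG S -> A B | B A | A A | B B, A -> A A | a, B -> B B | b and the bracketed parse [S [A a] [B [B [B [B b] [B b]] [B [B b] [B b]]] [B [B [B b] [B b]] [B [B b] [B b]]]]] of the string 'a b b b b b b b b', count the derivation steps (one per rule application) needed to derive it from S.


Every bracketed nonterminal node [X ...] in the tree is produced by exactly one rule application.
Reading the tree off as a leftmost derivation:
  Step 1: S  =>  A B   (applied S -> A B)
  Step 2: A B  =>  a B   (applied A -> a)
  Step 3: a B  =>  a B B   (applied B -> B B)
  Step 4: a B B  =>  a B B B   (applied B -> B B)
  Step 5: a B B B  =>  a B B B B   (applied B -> B B)
  Step 6: a B B B B  =>  a b B B B   (applied B -> b)
  Step 7: a b B B B  =>  a b b B B   (applied B -> b)
  Step 8: a b b B B  =>  a b b B B B   (applied B -> B B)
  Step 9: a b b B B B  =>  a b b b B B   (applied B -> b)
  Step 10: a b b b B B  =>  a b b b b B   (applied B -> b)
  Step 11: a b b b b B  =>  a b b b b B B   (applied B -> B B)
  Step 12: a b b b b B B  =>  a b b b b B B B   (applied B -> B B)
  Step 13: a b b b b B B B  =>  a b b b b b B B   (applied B -> b)
  Step 14: a b b b b b B B  =>  a b b b b b b B   (applied B -> b)
  Step 15: a b b b b b b B  =>  a b b b b b b B B   (applied B -> B B)
  Step 16: a b b b b b b B B  =>  a b b b b b b b B   (applied B -> b)
  Step 17: a b b b b b b b B  =>  a b b b b b b b b   (applied B -> b)
Final yield: a b b b b b b b b
Total rewrite steps: 17

17
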